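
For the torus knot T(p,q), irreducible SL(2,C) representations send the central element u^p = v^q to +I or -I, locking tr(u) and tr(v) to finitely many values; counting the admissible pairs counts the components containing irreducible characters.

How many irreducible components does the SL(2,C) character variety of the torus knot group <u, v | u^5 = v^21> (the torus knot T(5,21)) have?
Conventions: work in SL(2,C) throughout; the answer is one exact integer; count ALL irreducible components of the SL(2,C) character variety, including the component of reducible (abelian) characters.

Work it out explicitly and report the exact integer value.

41

Gamma = < u, v | u^5 = v^21 > (torus knot T(5,21)); the central element u^5 = v^21 acts as +I or -I in any irreducible SL(2,C) representation.
So on each irreducible component the traces are pinned: tr(u) = 2*cos(pi*alpha/5) with 1 <= alpha <= 4, tr(v) = 2*cos(pi*beta/21) with 1 <= beta <= 20.
Consistency of u^5 = (-1)^alpha I with v^21 = (-1)^beta I forces alpha = beta (mod 2).
Counting: 2 odd alphas x 10 odd betas + 2 even alphas x 10 even betas = 20 + 20 = 40.
That is 40 components of irreducible characters, and with the reducible (abelian) component the total is 41.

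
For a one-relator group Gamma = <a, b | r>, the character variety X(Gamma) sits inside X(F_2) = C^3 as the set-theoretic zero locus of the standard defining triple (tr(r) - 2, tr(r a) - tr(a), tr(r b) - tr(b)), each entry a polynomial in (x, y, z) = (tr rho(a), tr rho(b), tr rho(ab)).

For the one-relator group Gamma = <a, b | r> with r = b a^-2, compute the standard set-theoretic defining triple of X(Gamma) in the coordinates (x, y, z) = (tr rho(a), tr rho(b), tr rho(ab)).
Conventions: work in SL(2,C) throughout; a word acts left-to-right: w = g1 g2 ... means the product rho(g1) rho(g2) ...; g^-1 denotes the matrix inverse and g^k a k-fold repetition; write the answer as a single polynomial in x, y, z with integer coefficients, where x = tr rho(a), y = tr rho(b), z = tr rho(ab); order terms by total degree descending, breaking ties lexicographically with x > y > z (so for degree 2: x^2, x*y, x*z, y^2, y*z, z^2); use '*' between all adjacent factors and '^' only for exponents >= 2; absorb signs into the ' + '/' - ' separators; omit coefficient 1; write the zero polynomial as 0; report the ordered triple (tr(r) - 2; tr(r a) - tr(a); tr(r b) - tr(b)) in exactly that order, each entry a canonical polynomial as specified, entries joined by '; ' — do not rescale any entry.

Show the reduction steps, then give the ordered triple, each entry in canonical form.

x^2*y - x*z - y - 2; x*y - x - z; x^2*y^2 - x*y*z - x^2 - y^2 - y + 2

trace(b a^-1) = trace(b)*trace(a) - trace(b a)  (eliminate a^-1) = x*y - z
trace(b a^-2) = trace(b a^-1)*trace(a) - trace(b)  (eliminate a^-1) = x^2*y - x*z - y
trace(b^2) = trace(b)*trace(b) - trace(1)  (reduce the b square) = y^2 - 2
trace(b^2 a) = trace(b)*trace(a b) - trace(a)  (reduce the b square) = y*z - x
trace(a^-1 b^2) = trace(b^2)*trace(a) - trace(b^2 a)  (eliminate a^-1) = x*y^2 - y*z - x
trace(b a^-2 b) = trace(a^-1 b^2)*trace(a) - trace(a^-1 b^2 a)  (eliminate a^-1) = x^2*y^2 - x*y*z - x^2 - y^2 + 2
assemble the triple (trace(r) - 2; trace(r a) - x; trace(r b) - y)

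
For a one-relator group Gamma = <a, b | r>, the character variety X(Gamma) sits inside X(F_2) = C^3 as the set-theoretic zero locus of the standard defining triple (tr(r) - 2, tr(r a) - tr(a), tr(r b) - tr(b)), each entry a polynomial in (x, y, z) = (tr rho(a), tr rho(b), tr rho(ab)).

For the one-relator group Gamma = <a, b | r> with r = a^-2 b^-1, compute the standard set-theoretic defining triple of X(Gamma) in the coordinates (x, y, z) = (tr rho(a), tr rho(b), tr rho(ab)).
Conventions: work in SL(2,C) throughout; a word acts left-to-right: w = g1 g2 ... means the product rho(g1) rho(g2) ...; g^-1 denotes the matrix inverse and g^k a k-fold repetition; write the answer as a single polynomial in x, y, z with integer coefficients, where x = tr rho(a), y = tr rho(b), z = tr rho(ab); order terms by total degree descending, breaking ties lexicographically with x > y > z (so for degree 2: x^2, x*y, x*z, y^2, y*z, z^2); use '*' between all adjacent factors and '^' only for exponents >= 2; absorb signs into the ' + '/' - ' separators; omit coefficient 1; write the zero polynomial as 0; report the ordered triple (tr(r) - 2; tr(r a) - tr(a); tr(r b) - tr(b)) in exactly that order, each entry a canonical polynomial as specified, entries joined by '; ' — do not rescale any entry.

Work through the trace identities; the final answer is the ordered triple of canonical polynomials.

x*z - y - 2; -x + z; x^2 - y - 2

and trace(a^-1) = trace(a) = x
next, trace(a^-2) = trace(a^-1)*trace(a) - trace(1) = x^2 - 2
and trace(b a^-1) = trace(b)*trace(a) - trace(b a) = x*y - z
and trace(a^-2 b) = trace(b a^-1)*trace(a) - trace(b) = x^2*y - x*z - y
next, trace(a^-2 b^-1) = trace(a^-2)*trace(b) - trace(a^-2 b) = x*z - y
assemble the triple (trace(r) - 2; trace(r a) - x; trace(r b) - y)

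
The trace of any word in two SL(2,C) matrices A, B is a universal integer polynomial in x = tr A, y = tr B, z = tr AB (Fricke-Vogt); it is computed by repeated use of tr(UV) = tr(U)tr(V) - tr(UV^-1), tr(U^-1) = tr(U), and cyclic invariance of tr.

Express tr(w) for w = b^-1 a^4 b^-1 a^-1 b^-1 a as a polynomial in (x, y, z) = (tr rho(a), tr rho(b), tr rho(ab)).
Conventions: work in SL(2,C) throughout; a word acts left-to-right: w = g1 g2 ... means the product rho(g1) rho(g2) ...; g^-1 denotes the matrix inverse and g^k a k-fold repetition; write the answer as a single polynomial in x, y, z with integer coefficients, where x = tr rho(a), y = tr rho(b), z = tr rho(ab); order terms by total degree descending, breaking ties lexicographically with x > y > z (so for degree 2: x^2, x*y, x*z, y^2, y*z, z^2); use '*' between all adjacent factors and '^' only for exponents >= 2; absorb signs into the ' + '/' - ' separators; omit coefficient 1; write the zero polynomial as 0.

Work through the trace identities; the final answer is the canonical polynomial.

x^5*y^2*z - x^6*y - 2*x^4*y*z^2 + x^5*z - 3*x^3*y^2*z + x^3*z^3 + 5*x^4*y + 5*x^2*y*z^2 - 5*x^3*z + x*y^2*z - 2*x*z^3 - 6*x^2*y - y*z^2 + 6*x*z + y

trace(a^2) = trace(a) trace(a) - trace(1) = x^2 - 2
trace(a^3) = trace(a) trace(a^2) - trace(a) = x^3 - 3*x
trace(a^4) = trace(a) trace(a^3) - trace(a^2) = x^4 - 4*x^2 + 2
trace(b a^2) = trace(a) trace(b a) - trace(b) = x*z - y
trace(b a^3) = trace(a) trace(b a^2) - trace(b a) = x^2*z - x*y - z
trace(a^4 b) = trace(a) trace(b a^3) - trace(b a^2) = x^3*z - x^2*y - 2*x*z + y
trace(a b^-1 a^3) = trace(a^4) trace(b) - trace(a^4 b) = x^4*y - x^3*z - 3*x^2*y + 2*x*z + y
trace(b a b a) = trace(b a) trace(b a) - trace(1)   [split at repeated b] = z^2 - 2
trace(b a b) = trace(b) trace(a b) - trace(a) = y*z - x
trace(b a b a^2) = trace(a) trace(b a b a) - trace(b a b) = x*z^2 - y*z - x
trace(a^3 b a b) = trace(a) trace(b a b a^2) - trace(b a b a) = x^2*z^2 - x*y*z - x^2 - z^2 + 2
trace(a b^-1 a^3 b) = trace(a^3 b a) trace(b) - trace(a^3 b a b) = x^3*y*z - x^2*y^2 - x^2*z^2 - x*y*z + x^2 + y^2 + z^2 - 2
trace(b^-1 a b^-1 a^3) = trace(a b^-1 a^3) trace(b) - trace(a b^-1 a^3 b) = x^4*y^2 - 2*x^3*y*z - 2*x^2*y^2 + x^2*z^2 + 3*x*y*z - x^2 - z^2 + 2
trace(a^5) = trace(a) trace(a^4) - trace(a^3) = x^5 - 5*x^3 + 5*x
trace(a^5 b) = trace(a) trace(b a^4) - trace(b a^3) = x^4*z - x^3*y - 3*x^2*z + 2*x*y + z
trace(a b^-1 a^4) = trace(a^5) trace(b) - trace(a^5 b) = x^5*y - x^4*z - 4*x^3*y + 3*x^2*z + 3*x*y - z
trace(a^5 b a) = trace(a) trace(a b a^4) - trace(a b a^3) = x^5*z - x^4*y - 4*x^3*z + 3*x^2*y + 3*x*z - y
trace(b a b a^4) = trace(a) trace(b a b a^3) - trace(b a b a^2) = x^3*z^2 - x^2*y*z - x^3 - 2*x*z^2 + y*z + 3*x
trace(a^5 b a b) = trace(a) trace(b a b a^4) - trace(b a b a^3) = x^4*z^2 - x^3*y*z - x^4 - 3*x^2*z^2 + 2*x*y*z + 4*x^2 + z^2 - 2
trace(a^4 b a b^-1 a) = trace(a^5 b a) trace(b) - trace(a^5 b a b) = x^5*y*z - x^4*y^2 - x^4*z^2 - 3*x^3*y*z + x^4 + 3*x^2*y^2 + 3*x^2*z^2 + x*y*z - 4*x^2 - y^2 - z^2 + 2
trace(b a^2 b) = trace(b) trace(a^2 b) - trace(a^2) = x*y*z - x^2 - y^2 + 2
trace(b a^2 b a^2) = trace(a) trace(b a^2 b a) - trace(b a^2 b) = x^2*z^2 - 2*x*y*z + y^2 - 2
trace(b a^2 b a^3) = trace(a) trace(b a^2 b a^2) - trace(b a^2 b a) = x^3*z^2 - 2*x^2*y*z + x*y^2 - x*z^2 + y*z - x
trace(a b a^4 b a) = trace(a) trace(b a^2 b a^3) - trace(b a^2 b a^2) = x^4*z^2 - 2*x^3*y*z + x^2*y^2 - 2*x^2*z^2 + 3*x*y*z - x^2 - y^2 + 2
trace(b a b a b a) = trace(a b a b) trace(a b) - trace(b a)   [split at repeated a] = z^3 - 3*z
trace(b a b a b) = trace(b) trace(a b a b) - trace(a b a) = y*z^2 - x*z - y
trace(b a b a b a^2) = trace(a) trace(b a b a b a) - trace(b a b a b) = x*z^3 - y*z^2 - 2*x*z + y
trace(a b a b a b a^2) = trace(a) trace(b a b a b a^2) - trace(b a b a b a) = x^2*z^3 - x*y*z^2 - 2*x^2*z - z^3 + x*y + 3*z
trace(a b a^4 b a b) = trace(a) trace(a b a b a b a^2) - trace(a b a b a b a) = x^3*z^3 - x^2*y*z^2 - 2*x^3*z - 2*x*z^3 + x^2*y + y*z^2 + 5*x*z - y
trace(a^4 b a b^-1 a b) = trace(a b a^4 b a) trace(b) - trace(a b a^4 b a b) = x^4*y*z^2 - 2*x^3*y^2*z - x^3*z^3 + x^2*y^3 - x^2*y*z^2 + 2*x^3*z + 3*x*y^2*z + 2*x*z^3 - 2*x^2*y - y^3 - y*z^2 - 5*x*z + 3*y
trace(b^-1 a b^-1 a^4 b a) = trace(a^4 b a b^-1 a) trace(b) - trace(a^4 b a b^-1 a b) = x^5*y^2*z - x^4*y^3 - 2*x^4*y*z^2 - x^3*y^2*z + x^3*z^3 + x^4*y + 2*x^2*y^3 + 4*x^2*y*z^2 - 2*x^3*z - 2*x*y^2*z - 2*x*z^3 - 2*x^2*y + 5*x*z - y
trace(a^-1 b^-1 a b^-1 a^4 b) = trace(b^-1 a b^-1 a^4 b) trace(a) - trace(b^-1 a b^-1 a^4 b a) = -x^5*y^2*z + x^6*y + x^4*y^3 + 2*x^4*y*z^2 - x^5*z + x^3*y^2*z - x^3*z^3 - 5*x^4*y - 2*x^2*y^3 - 4*x^2*y*z^2 + 5*x^3*z + 2*x*y^2*z + 2*x*z^3 + 5*x^2*y - 6*x*z + y
trace(b^-1 a^4 b^-1 a^-1 b^-1 a) = trace(a^-1 b^-1 a b^-1 a^4) trace(b) - trace(a^-1 b^-1 a b^-1 a^4 b) = x^5*y^2*z - x^6*y - 2*x^4*y*z^2 + x^5*z - 3*x^3*y^2*z + x^3*z^3 + 5*x^4*y + 5*x^2*y*z^2 - 5*x^3*z + x*y^2*z - 2*x*z^3 - 6*x^2*y - y*z^2 + 6*x*z + y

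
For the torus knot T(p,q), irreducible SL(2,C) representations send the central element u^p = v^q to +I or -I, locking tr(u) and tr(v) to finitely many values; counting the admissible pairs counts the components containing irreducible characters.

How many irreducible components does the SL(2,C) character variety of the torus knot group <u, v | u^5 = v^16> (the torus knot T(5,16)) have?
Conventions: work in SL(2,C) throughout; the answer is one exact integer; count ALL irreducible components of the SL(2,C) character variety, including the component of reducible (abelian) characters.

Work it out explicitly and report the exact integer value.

31

In the torus knot group T(5,16), u^5 = v^16 is central, so an irreducible representation sends it to +I or -I (Schur).
On an irreducible component, tr(u) is locked at 2*cos(pi*alpha/5) for some alpha in 1..4, and tr(v) at 2*cos(pi*beta/16) for some beta in 1..15.
u^5 = (-1)^alpha I and v^16 = (-1)^beta I must agree, so alpha and beta have equal parity.
count pairs: odd alpha (2 choices) x odd beta (8), plus even alpha (2) x even beta (7): 2*8 + 2*7 = 30.
components with irreducible characters: 30; plus the single component of reducible (abelian) characters: total 31.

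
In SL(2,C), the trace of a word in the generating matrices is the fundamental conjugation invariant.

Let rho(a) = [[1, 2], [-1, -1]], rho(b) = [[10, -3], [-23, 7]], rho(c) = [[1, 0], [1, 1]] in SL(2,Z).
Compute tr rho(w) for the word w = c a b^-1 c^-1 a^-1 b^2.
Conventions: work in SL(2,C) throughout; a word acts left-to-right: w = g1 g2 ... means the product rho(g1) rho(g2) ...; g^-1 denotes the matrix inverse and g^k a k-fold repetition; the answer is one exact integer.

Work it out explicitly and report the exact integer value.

11549

rho(c) = [[1, 0], [1, 1]]
... * rho(a) = [[1, 2], [-1, -1]]  ->  [[1, 2], [0, 1]]
... * rho(b^-1) = [[7, 3], [23, 10]]  ->  [[53, 23], [23, 10]]
... * rho(c^-1) = [[1, 0], [-1, 1]]  ->  [[30, 23], [13, 10]]
... * rho(a^-1) = [[-1, -2], [1, 1]]  ->  [[-7, -37], [-3, -16]]
... * rho(b) = [[10, -3], [-23, 7]]  ->  [[781, -238], [338, -103]]
... * rho(b) = [[10, -3], [-23, 7]]  ->  [[13284, -4009], [5749, -1735]]
tr = 13284 + -1735 = 11549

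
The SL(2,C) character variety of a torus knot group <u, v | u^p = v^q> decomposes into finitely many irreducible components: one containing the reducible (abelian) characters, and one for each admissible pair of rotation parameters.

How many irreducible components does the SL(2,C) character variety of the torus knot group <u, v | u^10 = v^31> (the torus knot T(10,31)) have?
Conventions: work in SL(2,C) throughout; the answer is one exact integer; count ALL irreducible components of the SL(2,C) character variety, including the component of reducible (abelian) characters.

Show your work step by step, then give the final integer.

136

For T(10,31): irreducibility forces the central element u^10 = v^31 to one of +I, -I.
So on each irreducible component the traces are pinned: tr(u) = 2*cos(pi*alpha/10) with 1 <= alpha <= 9, tr(v) = 2*cos(pi*beta/31) with 1 <= beta <= 30.
The two central values (-1)^alpha I and (-1)^beta I must be the same matrix, so alpha and beta share a parity.
count pairs: odd alpha (5 choices) x odd beta (15), plus even alpha (4) x even beta (15): 5*15 + 4*15 = 135.
That is 135 components of irreducible characters, and with the reducible (abelian) component the total is 136.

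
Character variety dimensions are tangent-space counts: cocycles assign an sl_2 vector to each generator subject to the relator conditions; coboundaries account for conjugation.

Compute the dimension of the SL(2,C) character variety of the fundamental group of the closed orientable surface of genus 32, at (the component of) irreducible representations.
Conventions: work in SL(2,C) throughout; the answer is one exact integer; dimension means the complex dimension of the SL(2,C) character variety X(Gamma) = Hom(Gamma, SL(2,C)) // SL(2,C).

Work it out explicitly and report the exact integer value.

The genus-32 surface group: 2g = 64 generators, one relator prod [a_i, b_i].
Before the relator condition, cocycle space has dim 3*64 = 192.
H^2 = coker(d_2) is dual to H^0 = 0 at irreducible rho (Poincare duality), so d_2 is onto: dim Z^1 = 189.
Coboundaries contribute dim B^1 = 3 (injective at irreducible rho).
Hence dim X = 189 - 3 = 186.

186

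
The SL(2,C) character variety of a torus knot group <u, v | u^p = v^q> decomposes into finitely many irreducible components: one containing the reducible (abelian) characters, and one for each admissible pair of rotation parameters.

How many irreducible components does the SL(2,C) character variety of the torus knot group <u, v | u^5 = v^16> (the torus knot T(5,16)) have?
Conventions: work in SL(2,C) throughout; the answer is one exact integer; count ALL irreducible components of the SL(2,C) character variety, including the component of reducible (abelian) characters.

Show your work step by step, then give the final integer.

For T(5,16): irreducibility forces the central element u^5 = v^16 to one of +I, -I.
So on each irreducible component the traces are pinned: tr(u) = 2*cos(pi*alpha/5) with 1 <= alpha <= 4, tr(v) = 2*cos(pi*beta/16) with 1 <= beta <= 15.
u^5 = (-1)^alpha I and v^16 = (-1)^beta I must agree, so alpha and beta have equal parity.
count pairs: odd alpha (2 choices) x odd beta (8), plus even alpha (2) x even beta (7): 2*8 + 2*7 = 30.
components with irreducible characters: 30; plus the single component of reducible (abelian) characters: total 31.

31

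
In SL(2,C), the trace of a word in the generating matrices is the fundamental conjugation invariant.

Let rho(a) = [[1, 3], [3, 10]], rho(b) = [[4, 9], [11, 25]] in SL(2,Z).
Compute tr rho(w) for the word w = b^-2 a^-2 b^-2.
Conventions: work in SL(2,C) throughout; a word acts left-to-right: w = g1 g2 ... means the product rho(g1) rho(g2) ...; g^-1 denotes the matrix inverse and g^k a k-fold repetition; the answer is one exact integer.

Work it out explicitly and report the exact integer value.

83233715

rho(b^-1) = [[25, -9], [-11, 4]]
... * rho(b^-1) = [[25, -9], [-11, 4]]  ->  [[724, -261], [-319, 115]]
... * rho(a^-1) = [[10, -3], [-3, 1]]  ->  [[8023, -2433], [-3535, 1072]]
... * rho(a^-1) = [[10, -3], [-3, 1]]  ->  [[87529, -26502], [-38566, 11677]]
... * rho(b^-1) = [[25, -9], [-11, 4]]  ->  [[2479747, -893769], [-1092597, 393802]]
... * rho(b^-1) = [[25, -9], [-11, 4]]  ->  [[71825134, -25892799], [-31646747, 11408581]]
tr = 71825134 + 11408581 = 83233715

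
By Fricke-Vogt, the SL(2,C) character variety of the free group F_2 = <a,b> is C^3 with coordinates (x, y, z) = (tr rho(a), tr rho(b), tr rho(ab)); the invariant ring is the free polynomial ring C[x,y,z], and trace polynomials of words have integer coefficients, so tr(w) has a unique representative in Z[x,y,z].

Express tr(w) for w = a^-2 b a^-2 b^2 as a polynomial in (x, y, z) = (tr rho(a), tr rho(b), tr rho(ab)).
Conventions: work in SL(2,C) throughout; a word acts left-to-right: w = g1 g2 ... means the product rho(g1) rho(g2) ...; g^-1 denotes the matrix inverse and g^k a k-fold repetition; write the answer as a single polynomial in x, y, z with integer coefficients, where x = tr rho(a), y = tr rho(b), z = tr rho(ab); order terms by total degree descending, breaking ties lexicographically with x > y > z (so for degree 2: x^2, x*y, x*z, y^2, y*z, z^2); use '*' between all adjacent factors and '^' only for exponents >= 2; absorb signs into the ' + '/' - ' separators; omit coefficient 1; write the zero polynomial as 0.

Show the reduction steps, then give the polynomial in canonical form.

x^4*y^3 - 2*x^3*y^2*z - x^4*y - 2*x^2*y^3 + x^2*y*z^2 + x^3*z + 2*x*y^2*z + 3*x^2*y + y^3 - 2*x*z - 3*y

tr(b^2) = tr(b) tr(b) - tr(1)   [square of b] = y^2 - 2
tr(b^3) = tr(b) tr(b^2) - tr(b)   [square of b] = y^3 - 3*y
reduce: tr(a b^2) = tr(b) tr(a b) - tr(a)   [square of b] = y*z - x
so tr(b^3 a) = tr(b) tr(a b^2) - tr(a b)   [square of b] = y^2*z - x*y - z
tr(b^3 a^-1) = tr(b^3) tr(a) - tr(b^3 a)   [inverse elimination on a] = x*y^3 - y^2*z - 2*x*y + z
reduce: tr(b^2 a^-2 b) = tr(b^3 a^-1) tr(a) - tr(b^3)   [inverse elimination on a] = x^2*y^3 - x*y^2*z - 2*x^2*y - y^3 + x*z + 3*y
tr(a b a b) = tr(b a) tr(b a) - tr(1)   [split at a repeated b] = z^2 - 2
reduce: tr(a b a) = tr(a) tr(b a) - tr(b)   [square of a] = x*z - y
tr(b a b^2 a) = tr(b) tr(a b a b) - tr(a b a)   [square of b] = y*z^2 - x*z - y
tr(a^-1 b a b^2) = tr(b a b^2) tr(a) - tr(b a b^2 a)   [inverse elimination on a] = x*y^2*z - x^2*y - y*z^2 + y
reduce: tr(b^2 a^-2 b a) = tr(a^-1 b a b^2) tr(a) - tr(a^-1 b a b^2 a)   [inverse elimination on a] = x^2*y^2*z - x^3*y - x*y*z^2 - y^2*z + 2*x*y + z
tr(a^-1 b^2 a^-2 b) = tr(b^2 a^-2 b) tr(a) - tr(b^2 a^-2 b a)   [inverse elimination on a] = x^3*y^3 - 2*x^2*y^2*z - x^3*y - x*y^3 + x*y*z^2 + x^2*z + y^2*z + x*y - z
so tr(a^-2 b a^-2 b^2) = tr(a^-1 b^2 a^-2 b) tr(a) - tr(a^-1 b^2 a^-2 b a)   [inverse elimination on a] = x^4*y^3 - 2*x^3*y^2*z - x^4*y - 2*x^2*y^3 + x^2*y*z^2 + x^3*z + 2*x*y^2*z + 3*x^2*y + y^3 - 2*x*z - 3*y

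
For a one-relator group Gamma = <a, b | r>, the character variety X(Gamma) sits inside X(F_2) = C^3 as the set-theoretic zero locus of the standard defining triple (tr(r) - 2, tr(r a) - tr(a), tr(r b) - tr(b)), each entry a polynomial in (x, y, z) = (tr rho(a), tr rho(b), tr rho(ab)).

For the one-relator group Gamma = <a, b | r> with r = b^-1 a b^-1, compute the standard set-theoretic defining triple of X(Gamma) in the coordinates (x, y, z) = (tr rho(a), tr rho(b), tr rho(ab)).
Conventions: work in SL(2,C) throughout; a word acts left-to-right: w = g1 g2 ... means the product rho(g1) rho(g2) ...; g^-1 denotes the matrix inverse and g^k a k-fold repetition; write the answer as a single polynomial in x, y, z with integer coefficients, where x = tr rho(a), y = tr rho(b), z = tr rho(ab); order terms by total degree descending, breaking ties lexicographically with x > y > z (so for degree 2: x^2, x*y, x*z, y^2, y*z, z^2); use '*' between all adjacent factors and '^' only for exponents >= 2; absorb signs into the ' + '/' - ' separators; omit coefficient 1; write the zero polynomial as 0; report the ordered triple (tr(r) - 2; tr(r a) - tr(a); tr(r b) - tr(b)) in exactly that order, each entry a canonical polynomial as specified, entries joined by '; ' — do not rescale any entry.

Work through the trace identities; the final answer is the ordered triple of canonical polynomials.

x*y^2 - y*z - x - 2; x^2*y^2 - 2*x*y*z + z^2 - x - 2; x*y - y - z

trace(b^-1 a) = trace(a)*trace(b) - trace(a b)  (eliminate b^-1) = x*y - z
trace(b^-1 a b^-1) = trace(b^-1 a)*trace(b) - trace(b^-1 a b)  (eliminate b^-1) = x*y^2 - y*z - x
trace(a^2) = trace(a)*trace(a) - trace(1)   [square of a] = x^2 - 2
trace(a^2 b) = trace(a)*trace(b a) - trace(b)   [square of a] = x*z - y
trace(a b^-1 a) = trace(a^2)*trace(b) - trace(a^2 b)   [inverse elimination on b] = x^2*y - x*z - y
trace(a b a b) = trace(a b)*trace(a b) - trace(1)   [split at a repeated a] = z^2 - 2
trace(a b^-1 a b) = trace(a b a)*trace(b) - trace(a b a b)   [inverse elimination on b] = x*y*z - y^2 - z^2 + 2
trace(b^-1 a b^-1 a) = trace(a b^-1 a)*trace(b) - trace(a b^-1 a b)   [inverse elimination on b] = x^2*y^2 - 2*x*y*z + z^2 - 2
assemble the triple (trace(r) - 2; trace(r a) - x; trace(r b) - y)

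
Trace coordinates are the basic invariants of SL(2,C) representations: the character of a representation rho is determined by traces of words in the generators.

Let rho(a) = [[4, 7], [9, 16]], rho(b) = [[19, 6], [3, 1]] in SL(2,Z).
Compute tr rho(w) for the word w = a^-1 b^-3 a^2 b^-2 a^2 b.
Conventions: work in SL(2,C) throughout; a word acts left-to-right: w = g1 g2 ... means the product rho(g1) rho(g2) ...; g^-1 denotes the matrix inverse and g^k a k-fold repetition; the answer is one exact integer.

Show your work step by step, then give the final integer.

-28104351050140

rho(a^-1) = [[16, -7], [-9, 4]]
... * rho(b^-1) = [[1, -6], [-3, 19]]  ->  [[37, -229], [-21, 130]]
... * rho(b^-1) = [[1, -6], [-3, 19]]  ->  [[724, -4573], [-411, 2596]]
... * rho(b^-1) = [[1, -6], [-3, 19]]  ->  [[14443, -91231], [-8199, 51790]]
... * rho(a) = [[4, 7], [9, 16]]  ->  [[-763307, -1358595], [433314, 771247]]
... * rho(a) = [[4, 7], [9, 16]]  ->  [[-15280583, -27080669], [8674479, 15373150]]
... * rho(b^-1) = [[1, -6], [-3, 19]]  ->  [[65961424, -422849213], [-37444971, 240042976]]
... * rho(b^-1) = [[1, -6], [-3, 19]]  ->  [[1334509063, -8429903591], [-757573899, 4785486370]]
... * rho(a) = [[4, 7], [9, 16]]  ->  [[-70531096067, -125536894015], [40039081734, 71264764627]]
... * rho(a) = [[4, 7], [9, 16]]  ->  [[-1411956430403, -2502307976709], [801539208579, 1420509806170]]
... * rho(b) = [[19, 6], [3, 1]]  ->  [[-34334096107784, -10974046559127], [19490774381511, 6229745057644]]
tr = -34334096107784 + 6229745057644 = -28104351050140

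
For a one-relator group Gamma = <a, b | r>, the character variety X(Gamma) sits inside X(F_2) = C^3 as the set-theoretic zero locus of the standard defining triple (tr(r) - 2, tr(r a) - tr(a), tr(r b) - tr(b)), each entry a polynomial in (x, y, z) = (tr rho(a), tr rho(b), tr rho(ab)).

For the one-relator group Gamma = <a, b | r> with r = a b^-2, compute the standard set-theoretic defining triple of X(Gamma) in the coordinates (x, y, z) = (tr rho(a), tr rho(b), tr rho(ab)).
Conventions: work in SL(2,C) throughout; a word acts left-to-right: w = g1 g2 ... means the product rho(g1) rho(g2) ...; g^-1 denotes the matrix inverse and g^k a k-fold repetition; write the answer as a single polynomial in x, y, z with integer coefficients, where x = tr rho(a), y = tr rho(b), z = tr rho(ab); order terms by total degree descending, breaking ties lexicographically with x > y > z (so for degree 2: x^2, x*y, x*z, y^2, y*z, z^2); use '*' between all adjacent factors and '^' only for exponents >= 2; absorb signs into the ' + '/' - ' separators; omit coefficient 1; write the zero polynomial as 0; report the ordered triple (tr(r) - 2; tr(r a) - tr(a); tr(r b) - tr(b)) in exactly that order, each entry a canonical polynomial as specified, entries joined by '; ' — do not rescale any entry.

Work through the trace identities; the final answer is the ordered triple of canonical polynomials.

x*y^2 - y*z - x - 2; x^2*y^2 - x*y*z - x^2 - y^2 - x + 2; x*y - y - z

tr(b^-1 a) = tr(a) tr(b) - tr(a b)   [inverse elimination on b] = x*y - z
tr(a b^-2) = tr(b^-1 a) tr(b) - tr(b^-1 a b)   [inverse elimination on b] = x*y^2 - y*z - x
tr(a^2) = tr(a) tr(a) - tr(1)   [square of a] = x^2 - 2
tr(a^2 b) = tr(a) tr(b a) - tr(b)   [square of a] = x*z - y
tr(a^2 b^-1) = tr(a^2) tr(b) - tr(a^2 b)   [inverse elimination on b] = x^2*y - x*z - y
tr(a b^-2 a) = tr(a^2 b^-1) tr(b) - tr(a^2)   [inverse elimination on b] = x^2*y^2 - x*y*z - x^2 - y^2 + 2
assemble the triple (tr(r) - 2; tr(r a) - x; tr(r b) - y)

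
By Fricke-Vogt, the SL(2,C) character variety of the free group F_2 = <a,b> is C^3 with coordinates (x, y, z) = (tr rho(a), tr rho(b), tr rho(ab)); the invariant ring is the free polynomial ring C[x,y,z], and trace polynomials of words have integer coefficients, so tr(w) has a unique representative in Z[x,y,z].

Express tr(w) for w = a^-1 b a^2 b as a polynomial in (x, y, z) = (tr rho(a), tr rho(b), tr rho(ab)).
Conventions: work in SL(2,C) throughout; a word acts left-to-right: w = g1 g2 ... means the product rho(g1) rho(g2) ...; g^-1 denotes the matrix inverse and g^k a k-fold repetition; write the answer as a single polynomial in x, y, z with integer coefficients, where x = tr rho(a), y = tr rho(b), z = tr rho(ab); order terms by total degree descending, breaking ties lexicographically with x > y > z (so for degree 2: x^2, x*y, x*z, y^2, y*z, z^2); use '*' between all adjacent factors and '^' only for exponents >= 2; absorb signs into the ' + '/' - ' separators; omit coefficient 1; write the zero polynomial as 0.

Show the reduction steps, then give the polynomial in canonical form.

x^2*y*z - x^3 - x*y^2 - x*z^2 + y*z + 3*x

reduce: tr(a^2 b) = tr(a) * tr(b a) - tr(b) = x*z - y
reduce: tr(a^2) = tr(a) * tr(a) - tr(1) = x^2 - 2
tr(b a^2 b) = tr(b) * tr(a^2 b) - tr(a^2) = x*y*z - x^2 - y^2 + 2
so tr(b a b a) = tr(a b) * tr(a b) - tr(1) = z^2 - 2
tr(b a b) = tr(b) * tr(a b) - tr(a) = y*z - x
tr(b a^2 b a) = tr(a) * tr(b a b a) - tr(b a b) = x*z^2 - y*z - x
reduce: tr(a^-1 b a^2 b) = tr(b a^2 b) * tr(a) - tr(b a^2 b a) = x^2*y*z - x^3 - x*y^2 - x*z^2 + y*z + 3*x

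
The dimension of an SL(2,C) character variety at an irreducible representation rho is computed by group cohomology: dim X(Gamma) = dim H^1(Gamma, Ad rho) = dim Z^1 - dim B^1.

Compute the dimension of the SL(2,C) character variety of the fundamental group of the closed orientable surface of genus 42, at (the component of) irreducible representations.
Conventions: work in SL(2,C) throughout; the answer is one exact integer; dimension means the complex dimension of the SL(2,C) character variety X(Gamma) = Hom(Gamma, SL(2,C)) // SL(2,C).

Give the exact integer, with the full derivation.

246

pi_1 of the closed genus-42 surface has 84 generators bound by the single product-of-commutators relator.
A cocycle assigns one sl_2 vector per generator subject to the relator condition d_2(z) = 0: dim of the unconstrained space is 3*2g = 252.
H^2 = coker(d_2) is dual to H^0 = 0 at irreducible rho (Poincare duality), so d_2 is onto: dim Z^1 = 249.
As always at irreducible rho, dim B^1 = 3.
dim H^1 = 249 - 3 = 246 = dim X.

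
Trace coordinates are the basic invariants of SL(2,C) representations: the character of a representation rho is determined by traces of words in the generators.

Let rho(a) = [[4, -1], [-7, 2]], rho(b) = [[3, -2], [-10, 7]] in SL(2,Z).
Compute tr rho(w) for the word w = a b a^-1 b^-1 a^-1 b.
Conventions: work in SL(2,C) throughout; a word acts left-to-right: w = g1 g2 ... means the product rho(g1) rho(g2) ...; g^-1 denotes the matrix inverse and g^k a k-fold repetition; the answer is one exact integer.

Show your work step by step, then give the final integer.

rho(a) = [[4, -1], [-7, 2]]
... * rho(b) = [[3, -2], [-10, 7]]  ->  [[22, -15], [-41, 28]]
... * rho(a^-1) = [[2, 1], [7, 4]]  ->  [[-61, -38], [114, 71]]
... * rho(b^-1) = [[7, 2], [10, 3]]  ->  [[-807, -236], [1508, 441]]
... * rho(a^-1) = [[2, 1], [7, 4]]  ->  [[-3266, -1751], [6103, 3272]]
... * rho(b) = [[3, -2], [-10, 7]]  ->  [[7712, -5725], [-14411, 10698]]
tr = 7712 + 10698 = 18410

18410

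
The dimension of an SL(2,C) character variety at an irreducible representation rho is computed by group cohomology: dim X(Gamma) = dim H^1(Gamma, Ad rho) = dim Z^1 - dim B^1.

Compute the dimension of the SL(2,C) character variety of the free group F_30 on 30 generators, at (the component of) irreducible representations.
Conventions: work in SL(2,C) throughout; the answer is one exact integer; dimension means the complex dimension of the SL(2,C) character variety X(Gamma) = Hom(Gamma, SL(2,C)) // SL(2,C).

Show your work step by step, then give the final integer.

Here Gamma is free of rank 30 — no relator constrains a cocycle.
So Z^1 = (sl_2)^30 in full: dim Z^1 = 90.
Irreducibility makes the coboundary map sl_2 -> Z^1 injective (trivial centralizer), so dim B^1 = 3.
dim H^1 = 90 - 3 = 87, which is dim X.

87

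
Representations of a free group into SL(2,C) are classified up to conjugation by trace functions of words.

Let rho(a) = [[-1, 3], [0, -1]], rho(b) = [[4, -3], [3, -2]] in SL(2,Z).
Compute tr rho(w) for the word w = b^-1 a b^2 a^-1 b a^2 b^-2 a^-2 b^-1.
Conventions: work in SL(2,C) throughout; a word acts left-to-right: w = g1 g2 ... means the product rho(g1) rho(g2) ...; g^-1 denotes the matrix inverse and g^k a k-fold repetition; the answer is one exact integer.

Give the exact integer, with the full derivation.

rho(b^-1) = [[-2, 3], [-3, 4]]
... * rho(a) = [[-1, 3], [0, -1]]  ->  [[2, -9], [3, -13]]
... * rho(b) = [[4, -3], [3, -2]]  ->  [[-19, 12], [-27, 17]]
... * rho(b) = [[4, -3], [3, -2]]  ->  [[-40, 33], [-57, 47]]
... * rho(a^-1) = [[-1, -3], [0, -1]]  ->  [[40, 87], [57, 124]]
... * rho(b) = [[4, -3], [3, -2]]  ->  [[421, -294], [600, -419]]
... * rho(a) = [[-1, 3], [0, -1]]  ->  [[-421, 1557], [-600, 2219]]
... * rho(a) = [[-1, 3], [0, -1]]  ->  [[421, -2820], [600, -4019]]
... * rho(b^-1) = [[-2, 3], [-3, 4]]  ->  [[7618, -10017], [10857, -14276]]
... * rho(b^-1) = [[-2, 3], [-3, 4]]  ->  [[14815, -17214], [21114, -24533]]
... * rho(a^-1) = [[-1, -3], [0, -1]]  ->  [[-14815, -27231], [-21114, -38809]]
... * rho(a^-1) = [[-1, -3], [0, -1]]  ->  [[14815, 71676], [21114, 102151]]
... * rho(b^-1) = [[-2, 3], [-3, 4]]  ->  [[-244658, 331149], [-348681, 471946]]
tr = -244658 + 471946 = 227288

227288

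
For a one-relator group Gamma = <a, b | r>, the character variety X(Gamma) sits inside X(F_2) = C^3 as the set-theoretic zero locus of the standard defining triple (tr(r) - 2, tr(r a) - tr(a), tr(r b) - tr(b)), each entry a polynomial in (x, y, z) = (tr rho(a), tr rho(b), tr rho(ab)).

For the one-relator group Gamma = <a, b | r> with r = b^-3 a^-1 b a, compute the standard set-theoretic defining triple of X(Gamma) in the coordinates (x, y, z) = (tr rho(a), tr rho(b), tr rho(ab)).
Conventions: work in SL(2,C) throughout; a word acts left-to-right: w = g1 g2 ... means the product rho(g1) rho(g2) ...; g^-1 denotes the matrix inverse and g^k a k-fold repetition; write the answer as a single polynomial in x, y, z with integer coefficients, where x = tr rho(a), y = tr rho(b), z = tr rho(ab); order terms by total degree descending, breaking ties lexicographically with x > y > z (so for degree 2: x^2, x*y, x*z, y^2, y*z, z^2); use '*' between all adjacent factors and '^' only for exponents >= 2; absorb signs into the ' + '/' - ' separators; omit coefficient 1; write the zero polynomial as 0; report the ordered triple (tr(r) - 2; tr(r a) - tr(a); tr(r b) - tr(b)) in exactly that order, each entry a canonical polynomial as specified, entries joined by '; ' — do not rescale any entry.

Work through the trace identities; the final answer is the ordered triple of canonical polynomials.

reduce: trace(a b^-1) = trace(a)*trace(b) - trace(a b)  (eliminate b^-1) = x*y - z
trace(a b^-2) = trace(a b^-1)*trace(b) - trace(a)  (eliminate b^-1) = x*y^2 - y*z - x
so trace(a b a) = trace(a)*trace(b a) - trace(b)  (reduce the a square) = x*z - y
reduce: trace(a b a b) = trace(b a)*trace(b a) - trace(1)  (split on b) = z^2 - 2
so trace(a b a b^-1) = trace(a b a)*trace(b) - trace(a b a b)  (eliminate b^-1) = x*y*z - y^2 - z^2 + 2
trace(b^-2 a b a) = trace(a b a b^-1)*trace(b) - trace(a b a)  (eliminate b^-1) = x*y^2*z - y^3 - y*z^2 - x*z + 3*y
reduce: trace(b a b^-3 a) = trace(b^-2 a b a)*trace(b) - trace(b^-2 a b a b)  (eliminate b^-1) = x*y^3*z - y^4 - y^2*z^2 - 2*x*y*z + 4*y^2 + z^2 - 2
trace(b^-3 a^-1 b a) = trace(b a b^-3)*trace(a) - trace(b a b^-3 a)  (eliminate a^-1) = -x*y^3*z + x^2*y^2 + y^4 + y^2*z^2 + x*y*z - x^2 - 4*y^2 - z^2 + 2
trace(a^2) = trace(a)*trace(a) - trace(1) = x^2 - 2
reduce: trace(a^2 b^-1) = trace(a^2)*trace(b) - trace(a^2 b) = x^2*y - x*z - y
reduce: trace(a^2 b^-2) = trace(a^2 b^-1)*trace(b) - trace(a^2) = x^2*y^2 - x*y*z - x^2 - y^2 + 2
reduce: trace(a b a^2) = trace(a)*trace(a b a) - trace(a b) = x^2*z - x*y - z
trace(b a b) = trace(b)*trace(a b) - trace(a) = y*z - x
so trace(a b a^2 b) = trace(a)*trace(b a b a) - trace(b a b) = x*z^2 - y*z - x
reduce: trace(a b a^2 b^-1) = trace(a b a^2)*trace(b) - trace(a b a^2 b) = x^2*y*z - x*y^2 - x*z^2 + x
reduce: trace(a b a^2 b^-2) = trace(a b a^2 b^-1)*trace(b) - trace(a b a^2) = x^2*y^2*z - x*y^3 - x*y*z^2 - x^2*z + 2*x*y + z
trace(b a^2 b^-3 a) = trace(a b a^2 b^-2)*trace(b) - trace(a b a^2 b^-1) = x^2*y^3*z - x*y^4 - x*y^2*z^2 - 2*x^2*y*z + 3*x*y^2 + x*z^2 + y*z - x
reduce: trace(b^-3 a^-1 b a^2) = trace(b a^2 b^-3)*trace(a) - trace(b a^2 b^-3 a) = -x^2*y^3*z + x^3*y^2 + x*y^4 + x*y^2*z^2 + x^2*y*z - x^3 - 4*x*y^2 - x*z^2 - y*z + 3*x
trace(a^-1 b a b) = trace(b a b)*trace(a) - trace(b a b a) = x*y*z - x^2 - z^2 + 2
so trace(b^-1 a^-1 b a) = trace(a^-1 b a)*trace(b) - trace(a^-1 b a b) = -x*y*z + x^2 + y^2 + z^2 - 2
so trace(b^-2 a^-1 b a) = trace(b^-1 a^-1 b a)*trace(b) - trace(b^-1 a^-1 b a b) = -x*y^2*z + x^2*y + y^3 + y*z^2 - 3*y
assemble the triple (trace(r) - 2; trace(r a) - x; trace(r b) - y)

-x*y^3*z + x^2*y^2 + y^4 + y^2*z^2 + x*y*z - x^2 - 4*y^2 - z^2; -x^2*y^3*z + x^3*y^2 + x*y^4 + x*y^2*z^2 + x^2*y*z - x^3 - 4*x*y^2 - x*z^2 - y*z + 2*x; -x*y^2*z + x^2*y + y^3 + y*z^2 - 4*y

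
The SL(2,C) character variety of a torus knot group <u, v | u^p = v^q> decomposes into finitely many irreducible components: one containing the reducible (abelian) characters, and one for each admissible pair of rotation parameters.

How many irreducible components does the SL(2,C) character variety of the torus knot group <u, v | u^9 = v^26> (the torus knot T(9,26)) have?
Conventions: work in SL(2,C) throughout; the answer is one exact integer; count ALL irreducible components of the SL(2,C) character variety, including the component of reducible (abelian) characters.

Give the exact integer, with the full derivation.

101

In the torus knot group T(9,26), u^9 = v^26 is central, so an irreducible representation sends it to +I or -I (Schur).
This locks tr(u) to 2*cos(pi*alpha/9), alpha in 1..8, and tr(v) to 2*cos(pi*beta/26), beta in 1..25, on each component of irreducible characters.
The two central values (-1)^alpha I and (-1)^beta I must be the same matrix, so alpha and beta share a parity.
Counting: 4 odd alphas x 13 odd betas + 4 even alphas x 12 even betas = 52 + 48 = 100.
Total: 100 irreducible-character components + 1 reducible (abelian) component = 101.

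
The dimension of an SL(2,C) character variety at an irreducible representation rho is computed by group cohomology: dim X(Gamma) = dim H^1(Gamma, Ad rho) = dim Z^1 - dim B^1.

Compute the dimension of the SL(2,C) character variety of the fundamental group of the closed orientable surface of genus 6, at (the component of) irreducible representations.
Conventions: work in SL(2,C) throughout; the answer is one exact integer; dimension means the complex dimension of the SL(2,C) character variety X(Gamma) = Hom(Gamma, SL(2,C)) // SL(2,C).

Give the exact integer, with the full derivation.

pi_1 of the closed genus-6 surface has 12 generators bound by the single product-of-commutators relator.
Unconstrained cocycle data is one sl_2 vector per generator (36 dimensions), cut by the relator condition d_2(z) = 0.
At an irreducible rho, H^2 = coker(d_2) vanishes (Poincare duality: H^2 is dual to H^0 = invariants = 0), so d_2 is surjective onto sl_2 and dim Z^1 = 36 - 3 = 33.
Coboundaries contribute dim B^1 = 3 (injective at irreducible rho).
dim H^1 = 33 - 3 = 30 = dim X.

30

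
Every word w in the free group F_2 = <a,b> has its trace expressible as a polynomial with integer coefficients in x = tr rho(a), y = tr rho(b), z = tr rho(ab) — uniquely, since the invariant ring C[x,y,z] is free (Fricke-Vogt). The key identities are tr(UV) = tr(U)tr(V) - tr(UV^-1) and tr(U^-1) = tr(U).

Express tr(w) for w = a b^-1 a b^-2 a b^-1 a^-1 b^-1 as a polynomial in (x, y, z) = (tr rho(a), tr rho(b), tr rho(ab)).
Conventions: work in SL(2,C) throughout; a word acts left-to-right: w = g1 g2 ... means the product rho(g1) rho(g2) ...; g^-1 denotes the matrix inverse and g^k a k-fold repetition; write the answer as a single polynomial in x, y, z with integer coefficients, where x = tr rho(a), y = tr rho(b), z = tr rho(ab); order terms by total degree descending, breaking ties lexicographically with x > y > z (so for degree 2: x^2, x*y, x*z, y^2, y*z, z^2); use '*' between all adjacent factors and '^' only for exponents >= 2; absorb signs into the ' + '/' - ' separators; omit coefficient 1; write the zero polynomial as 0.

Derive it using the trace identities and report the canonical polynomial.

x^3*y^4*z - x^4*y^3 - 3*x^2*y^3*z^2 + x^3*y^2*z + 3*x*y^2*z^3 + x^4*y + 2*x^2*y^3 + x^2*y*z^2 - y*z^4 - x^3*z - 5*x*y^2*z - x*z^3 - 2*x^2*y + 3*y*z^2 + 3*x*z - y

and trace(a^2) = trace(a)*trace(a) - trace(1)   [square of a] = x^2 - 2
and trace(a^2 b) = trace(a)*trace(b a) - trace(b)   [square of a] = x*z - y
trace(a b^-1 a) = trace(a^2)*trace(b) - trace(a^2 b)   [inverse elimination on b] = x^2*y - x*z - y
trace(a b a b) = trace(a b)*trace(a b) - trace(1)   [split at a repeated a] = z^2 - 2
and trace(a b^-1 a b) = trace(a b a)*trace(b) - trace(a b a b)   [inverse elimination on b] = x*y*z - y^2 - z^2 + 2
and trace(a b^-1 a b^-1) = trace(a b^-1 a)*trace(b) - trace(a b^-1 a b)   [inverse elimination on b] = x^2*y^2 - 2*x*y*z + z^2 - 2
and trace(b^-1 a b^-1 a b^-1) = trace(a b^-1 a b^-1)*trace(b) - trace(a b^-1 a)   [inverse elimination on b] = x^2*y^3 - 2*x*y^2*z - x^2*y + y*z^2 + x*z - y
next, trace(a^3) = trace(a)*trace(a^2) - trace(a)   [square of a] = x^3 - 3*x
next, trace(b a^3) = trace(a)*trace(b a^2) - trace(b a)   [square of a] = x^2*z - x*y - z
trace(a^3 b a) = trace(a)*trace(b a^3) - trace(b a^2)   [square of a] = x^3*z - x^2*y - 2*x*z + y
and trace(b a b) = trace(b)*trace(a b) - trace(a)   [square of b] = y*z - x
trace(b a b a^2) = trace(a)*trace(b a b a) - trace(b a b)   [square of a] = x*z^2 - y*z - x
and trace(a^3 b a b) = trace(a)*trace(b a b a^2) - trace(b a b a)   [square of a] = x^2*z^2 - x*y*z - x^2 - z^2 + 2
and trace(b^-1 a^3 b a) = trace(a^3 b a)*trace(b) - trace(a^3 b a b)   [inverse elimination on b] = x^3*y*z - x^2*y^2 - x^2*z^2 - x*y*z + x^2 + y^2 + z^2 - 2
trace(a b a^-1 b^-1 a^2) = trace(b^-1 a^3 b)*trace(a) - trace(b^-1 a^3 b a)   [inverse elimination on a] = -x^3*y*z + x^4 + x^2*y^2 + x^2*z^2 + x*y*z - 4*x^2 - y^2 - z^2 + 2
trace(b a b^2 a) = trace(b)*trace(a b a b) - trace(a b a)   [square of b] = y*z^2 - x*z - y
and trace(b a b^2) = trace(b)*trace(a b^2) - trace(a b)   [square of b] = y^2*z - x*y - z
next, trace(b a^2 b a b) = trace(a)*trace(b a b^2 a) - trace(b a b^2)   [square of a] = x*y*z^2 - x^2*z - y^2*z + z
and trace(b a b a b a) = trace(a b a b)*trace(a b) - trace(b a)   [split at a repeated a] = z^3 - 3*z
and trace(b a^2 b a b a) = trace(a)*trace(b a b a b a) - trace(b a b a b)   [square of a] = x*z^3 - y*z^2 - 2*x*z + y
trace(a^2 b a b a^-1 b) = trace(b a^2 b a b)*trace(a) - trace(b a^2 b a b a)   [inverse elimination on a] = x^2*y*z^2 - x^3*z - x*y^2*z - x*z^3 + y*z^2 + 3*x*z - y
trace(a b a^-1 b^-1 a^2 b) = trace(a^2 b a b a^-1)*trace(b) - trace(a^2 b a b a^-1 b)   [inverse elimination on b] = -x^2*y*z^2 + x^3*z + x*y^2*z + x*z^3 - 3*x*z - y
and trace(a b^-1 a b a^-1 b^-1 a) = trace(a b a^-1 b^-1 a^2)*trace(b) - trace(a b a^-1 b^-1 a^2 b)   [inverse elimination on b] = -x^3*y^2*z + x^4*y + x^2*y^3 + 2*x^2*y*z^2 - x^3*z - x*z^3 - 4*x^2*y - y^3 - y*z^2 + 3*x*z + 3*y
next, trace(b^2) = trace(b)*trace(b) - trace(1)   [square of b] = y^2 - 2
trace(b a^2 b) = trace(a)*trace(b^2 a) - trace(b^2)   [square of a] = x*y*z - x^2 - y^2 + 2
next, trace(a b a^2 b a) = trace(a)*trace(b a^2 b a) - trace(b a^2 b)   [square of a] = x^2*z^2 - 2*x*y*z + y^2 - 2
trace(b^-1 a b a^2 b a) = trace(a b a^2 b a)*trace(b) - trace(a b a^2 b a b)   [inverse elimination on b] = x^2*y*z^2 - 2*x*y^2*z - x*z^3 + y^3 + y*z^2 + 2*x*z - 3*y
trace(a b a^-1 b^-1 a b a) = trace(b^-1 a b a^2 b)*trace(a) - trace(b^-1 a b a^2 b a)   [inverse elimination on a] = -x^2*y*z^2 + x^3*z + 2*x*y^2*z + x*z^3 - x^2*y - y^3 - y*z^2 - 3*x*z + 3*y
and trace(a b a b a b a b) = trace(b a b a)*trace(b a b a) - trace(1)   [split at a repeated b] = z^4 - 4*z^2 + 2
trace(b^-1 a b a b a b a) = trace(a b a b a b a)*trace(b) - trace(a b a b a b a b)   [inverse elimination on b] = x*y*z^3 - y^2*z^2 - z^4 - 2*x*y*z + y^2 + 4*z^2 - 2
trace(a b a^-1 b^-1 a b a b) = trace(b^-1 a b a b a b)*trace(a) - trace(b^-1 a b a b a b a)   [inverse elimination on a] = -x*y*z^3 + x^2*z^2 + y^2*z^2 + z^4 + x*y*z - x^2 - y^2 - 4*z^2 + 2
next, trace(a b^-1 a b a^-1 b^-1 a b) = trace(a b a^-1 b^-1 a b a)*trace(b) - trace(a b a^-1 b^-1 a b a b)   [inverse elimination on b] = -x^2*y^2*z^2 + x^3*y*z + 2*x*y^3*z + 2*x*y*z^3 - x^2*y^2 - x^2*z^2 - y^4 - 2*y^2*z^2 - z^4 - 4*x*y*z + x^2 + 4*y^2 + 4*z^2 - 2
next, trace(a^-1 b^-1 a b^-1 a b^-1 a b) = trace(a b^-1 a b a^-1 b^-1 a)*trace(b) - trace(a b^-1 a b a^-1 b^-1 a b)   [inverse elimination on b] = -x^3*y^3*z + x^4*y^2 + x^2*y^4 + 3*x^2*y^2*z^2 - 2*x^3*y*z - 2*x*y^3*z - 3*x*y*z^3 - 3*x^2*y^2 + x^2*z^2 + y^2*z^2 + z^4 + 7*x*y*z - x^2 - y^2 - 4*z^2 + 2
and trace(a b^-1 a^-1 b^-1 a b^-1 a b^-1) = trace(a^-1 b^-1 a b^-1 a b^-1 a)*trace(b) - trace(a^-1 b^-1 a b^-1 a b^-1 a b)   [inverse elimination on b] = x^3*y^3*z - x^4*y^2 - 3*x^2*y^2*z^2 + 2*x^3*y*z + 3*x*y*z^3 + 2*x^2*y^2 - x^2*z^2 - z^4 - 6*x*y*z + x^2 + 4*z^2 - 2
and trace(a^2 b^-1 a) = trace(a^3)*trace(b) - trace(a^3 b)   [inverse elimination on b] = x^3*y - x^2*z - 2*x*y + z
and trace(a^2 b^-1 a b) = trace(a b a^2)*trace(b) - trace(a b a^2 b)   [inverse elimination on b] = x^2*y*z - x*y^2 - x*z^2 + x
trace(b^-1 a b^-1 a^2) = trace(a^2 b^-1 a)*trace(b) - trace(a^2 b^-1 a b)   [inverse elimination on b] = x^3*y^2 - 2*x^2*y*z - x*y^2 + x*z^2 + y*z - x
and trace(b^-1 a b^-1 a^2 b^-1) = trace(b^-1 a b^-1 a^2)*trace(b) - trace(b^-1 a b^-1 a^2 b)   [inverse elimination on b] = x^3*y^3 - 2*x^2*y^2*z - x^3*y - x*y^3 + x*y*z^2 + x^2*z + y^2*z + x*y - z
trace(a^4) = trace(a)*trace(a^3) - trace(a^2)   [square of a] = x^4 - 4*x^2 + 2
trace(a b^-1 a^3) = trace(a^4)*trace(b) - trace(a^4 b)   [inverse elimination on b] = x^4*y - x^3*z - 3*x^2*y + 2*x*z + y
trace(a b^-1 a b^-1 a^2) = trace(a b^-1 a^3)*trace(b) - trace(a b^-1 a^3 b)   [inverse elimination on b] = x^4*y^2 - 2*x^3*y*z - 2*x^2*y^2 + x^2*z^2 + 3*x*y*z - x^2 - z^2 + 2
trace(a b^-1 a b^-1 a^2 b) = trace(a^2 b a b^-1 a)*trace(b) - trace(a^2 b a b^-1 a b)   [inverse elimination on b] = x^3*y^2*z - x^2*y^3 - 2*x^2*y*z^2 + x*y^2*z + x*z^3 + x^2*y - 2*x*z + y
and trace(b^-1 a b^-1 a^2 b^-1 a) = trace(a b^-1 a b^-1 a^2)*trace(b) - trace(a b^-1 a b^-1 a^2 b)   [inverse elimination on b] = x^4*y^3 - 3*x^3*y^2*z - x^2*y^3 + 3*x^2*y*z^2 + 2*x*y^2*z - x*z^3 - 2*x^2*y - y*z^2 + 2*x*z + y
and trace(a b^-1 a^-1 b^-1 a b^-1 a) = trace(b^-1 a b^-1 a^2 b^-1)*trace(a) - trace(b^-1 a b^-1 a^2 b^-1 a)   [inverse elimination on a] = x^3*y^2*z - x^4*y - 2*x^2*y*z^2 + x^3*z - x*y^2*z + x*z^3 + 3*x^2*y + y*z^2 - 3*x*z - y
trace(a b^-1 a b^-2 a b^-1 a^-1 b^-1) = trace(a b^-1 a^-1 b^-1 a b^-1 a b^-1)*trace(b) - trace(a b^-1 a^-1 b^-1 a b^-1 a)   [inverse elimination on b] = x^3*y^4*z - x^4*y^3 - 3*x^2*y^3*z^2 + x^3*y^2*z + 3*x*y^2*z^3 + x^4*y + 2*x^2*y^3 + x^2*y*z^2 - y*z^4 - x^3*z - 5*x*y^2*z - x*z^3 - 2*x^2*y + 3*y*z^2 + 3*x*z - y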